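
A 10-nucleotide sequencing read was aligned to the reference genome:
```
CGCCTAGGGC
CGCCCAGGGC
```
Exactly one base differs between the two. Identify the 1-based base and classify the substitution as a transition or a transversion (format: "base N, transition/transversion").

base 5, transition

Base 5 changes T→C. T is a pyrimidine and C is a pyrimidine, so this is a transition.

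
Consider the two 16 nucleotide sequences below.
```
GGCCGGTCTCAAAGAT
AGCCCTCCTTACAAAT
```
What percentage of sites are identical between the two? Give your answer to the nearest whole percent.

56%

7 positions differ (1, 5, 6, 7, 10, 12, 14), so 9 of 16 match: 9/16 = 56.25%.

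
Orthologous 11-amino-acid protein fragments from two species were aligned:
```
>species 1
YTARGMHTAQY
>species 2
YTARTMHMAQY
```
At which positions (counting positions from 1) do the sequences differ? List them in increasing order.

Scanning 1-based: 5: G/T; 8: T/M.

5, 8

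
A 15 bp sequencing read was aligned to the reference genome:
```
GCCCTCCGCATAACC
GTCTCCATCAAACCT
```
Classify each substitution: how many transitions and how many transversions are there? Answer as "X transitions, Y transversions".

4 transitions, 4 transversions

Mismatches (1-based):
position 2: C→T (pyrimidine→pyrimidine, transition)
position 4: C→T (pyrimidine→pyrimidine, transition)
position 5: T→C (pyrimidine→pyrimidine, transition)
position 7: C→A (pyrimidine→purine, transversion)
position 8: G→T (purine→pyrimidine, transversion)
position 11: T→A (pyrimidine→purine, transversion)
position 13: A→C (purine→pyrimidine, transversion)
position 15: C→T (pyrimidine→pyrimidine, transition)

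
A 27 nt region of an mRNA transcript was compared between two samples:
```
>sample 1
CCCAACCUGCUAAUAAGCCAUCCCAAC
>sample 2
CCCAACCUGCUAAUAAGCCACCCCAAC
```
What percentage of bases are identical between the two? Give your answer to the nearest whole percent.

96%

Mismatch at position 21 (1-based): 1 of 27.
Identical positions: 26/27 = 96.3% → 96%.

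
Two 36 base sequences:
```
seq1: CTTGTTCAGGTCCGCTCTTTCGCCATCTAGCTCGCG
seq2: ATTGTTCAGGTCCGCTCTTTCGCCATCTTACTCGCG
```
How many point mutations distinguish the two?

3

Comparing position by position, 3 sites differ: 1 (C/A), 29 (A/T), 30 (G/A).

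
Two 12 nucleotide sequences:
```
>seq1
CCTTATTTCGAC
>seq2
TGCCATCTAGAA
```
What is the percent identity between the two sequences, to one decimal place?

Mismatches at positions 1, 2, 3, 4, 7, 9, 12 (1-based): 7 of 12.
Identical positions: 5/12 = 41.67% → 41.7%.

41.7%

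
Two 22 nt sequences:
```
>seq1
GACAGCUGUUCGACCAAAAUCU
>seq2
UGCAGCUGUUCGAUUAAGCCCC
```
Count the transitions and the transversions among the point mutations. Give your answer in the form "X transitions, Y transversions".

6 transitions, 2 transversions

Transitions (purine↔purine or pyrimidine↔pyrimidine): 2 A→G, 14 C→U, 15 C→U, 18 A→G, 20 U→C, 22 U→C.
Transversions (purine↔pyrimidine): 1 G→U, 19 A→C.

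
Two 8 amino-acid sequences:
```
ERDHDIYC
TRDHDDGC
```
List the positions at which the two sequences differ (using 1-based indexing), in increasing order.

1, 6, 7

Differences at position 1 (E→T), position 6 (I→D), position 7 (Y→G).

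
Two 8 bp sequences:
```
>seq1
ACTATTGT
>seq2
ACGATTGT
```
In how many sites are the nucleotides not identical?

1

The sequences differ at sites 3 (1-based) — 1 in total.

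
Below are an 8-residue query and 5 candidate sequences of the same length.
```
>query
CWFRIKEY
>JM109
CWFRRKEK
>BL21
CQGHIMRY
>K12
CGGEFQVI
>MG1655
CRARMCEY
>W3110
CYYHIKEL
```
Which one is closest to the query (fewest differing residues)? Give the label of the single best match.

JM109

JM109 differs at 2 residues; BL21 differs at 5 residues; K12 differs at 7 residues; MG1655 differs at 4 residues; W3110 differs at 4 residues. The closest is JM109.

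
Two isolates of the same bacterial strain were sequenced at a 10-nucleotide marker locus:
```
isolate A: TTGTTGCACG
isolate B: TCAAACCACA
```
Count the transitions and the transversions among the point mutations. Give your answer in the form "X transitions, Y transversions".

3 transitions, 3 transversions

Transitions (purine↔purine or pyrimidine↔pyrimidine): 2 T→C, 3 G→A, 10 G→A.
Transversions (purine↔pyrimidine): 4 T→A, 5 T→A, 6 G→C.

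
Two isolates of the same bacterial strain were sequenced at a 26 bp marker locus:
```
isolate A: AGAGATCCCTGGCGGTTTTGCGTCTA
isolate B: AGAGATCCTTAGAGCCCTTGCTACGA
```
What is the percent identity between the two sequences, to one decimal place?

65.4%

9 positions differ (9, 11, 13, 15, 16, 17, 22, 23, 25), so 17 of 26 match: 17/26 = 65.38%.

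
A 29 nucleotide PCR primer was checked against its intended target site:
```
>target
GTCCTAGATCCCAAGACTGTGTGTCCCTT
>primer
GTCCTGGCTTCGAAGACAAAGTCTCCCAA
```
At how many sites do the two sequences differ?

10

Comparing position by position, 10 sites differ: 6 (A/G), 8 (A/C), 10 (C/T), 12 (C/G), 18 (T/A), 19 (G/A), 20 (T/A), 23 (G/C), 28 (T/A), 29 (T/A).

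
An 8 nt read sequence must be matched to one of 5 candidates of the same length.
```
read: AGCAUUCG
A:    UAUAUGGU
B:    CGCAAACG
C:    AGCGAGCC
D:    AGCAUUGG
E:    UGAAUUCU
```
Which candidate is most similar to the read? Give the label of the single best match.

D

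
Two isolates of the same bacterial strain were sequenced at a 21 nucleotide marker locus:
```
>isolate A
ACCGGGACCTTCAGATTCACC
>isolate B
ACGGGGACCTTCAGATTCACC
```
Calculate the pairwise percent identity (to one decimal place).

1 position differs (3), so 20 of 21 match: 20/21 = 95.24%.

95.2%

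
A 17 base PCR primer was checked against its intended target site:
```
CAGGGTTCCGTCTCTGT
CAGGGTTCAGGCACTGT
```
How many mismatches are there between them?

3

Comparing position by position, 3 bases differ: 9 (C/A), 11 (T/G), 13 (T/A).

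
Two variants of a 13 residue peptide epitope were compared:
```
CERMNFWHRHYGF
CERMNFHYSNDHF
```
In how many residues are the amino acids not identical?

Mismatches (1-based): residue 7: W→H; residue 8: H→Y; residue 9: R→S; residue 10: H→N; residue 11: Y→D; residue 12: G→H.

6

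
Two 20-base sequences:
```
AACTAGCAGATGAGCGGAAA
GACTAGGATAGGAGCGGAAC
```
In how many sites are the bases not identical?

Comparing position by position, 5 sites differ: 1 (A/G), 7 (C/G), 9 (G/T), 11 (T/G), 20 (A/C).

5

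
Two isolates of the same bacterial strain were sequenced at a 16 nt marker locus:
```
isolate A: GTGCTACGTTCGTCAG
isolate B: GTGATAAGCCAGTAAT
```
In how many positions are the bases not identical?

7

Comparing position by position, 7 positions differ: 4 (C/A), 7 (C/A), 9 (T/C), 10 (T/C), 11 (C/A), 14 (C/A), 16 (G/T).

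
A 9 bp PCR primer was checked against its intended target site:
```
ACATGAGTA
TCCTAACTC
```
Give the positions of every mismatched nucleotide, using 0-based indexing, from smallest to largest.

Differences at position 0 (A→T), position 2 (A→C), position 4 (G→A), position 6 (G→C), position 8 (A→C).

0, 2, 4, 6, 8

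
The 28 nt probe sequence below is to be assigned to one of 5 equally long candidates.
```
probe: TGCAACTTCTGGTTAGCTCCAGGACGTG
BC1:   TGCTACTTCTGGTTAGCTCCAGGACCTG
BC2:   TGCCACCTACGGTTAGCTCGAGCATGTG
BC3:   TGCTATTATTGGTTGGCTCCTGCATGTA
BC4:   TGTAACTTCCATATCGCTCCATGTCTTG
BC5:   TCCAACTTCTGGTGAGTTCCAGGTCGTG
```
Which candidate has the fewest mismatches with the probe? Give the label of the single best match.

BC1

BC1 differs at 2 positions; BC2 differs at 7 positions; BC3 differs at 9 positions; BC4 differs at 9 positions; BC5 differs at 4 positions. The closest is BC1.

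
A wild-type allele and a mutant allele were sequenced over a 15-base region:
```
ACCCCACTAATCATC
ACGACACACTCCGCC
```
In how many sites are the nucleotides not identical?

8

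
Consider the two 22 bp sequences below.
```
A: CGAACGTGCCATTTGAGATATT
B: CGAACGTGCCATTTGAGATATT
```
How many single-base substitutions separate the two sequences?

0

No positions differ; the sequences are identical.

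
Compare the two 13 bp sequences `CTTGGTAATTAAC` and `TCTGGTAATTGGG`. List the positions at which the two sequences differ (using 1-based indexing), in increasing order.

Differences at position 1 (C→T), position 2 (T→C), position 11 (A→G), position 12 (A→G), position 13 (C→G).

1, 2, 11, 12, 13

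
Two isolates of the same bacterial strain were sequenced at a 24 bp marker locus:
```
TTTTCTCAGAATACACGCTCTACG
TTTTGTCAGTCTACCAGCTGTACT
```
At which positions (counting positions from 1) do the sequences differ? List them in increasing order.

5, 10, 11, 15, 16, 20, 24

Differences at position 5 (C→G), position 10 (A→T), position 11 (A→C), position 15 (A→C), position 16 (C→A), position 20 (C→G), position 24 (G→T).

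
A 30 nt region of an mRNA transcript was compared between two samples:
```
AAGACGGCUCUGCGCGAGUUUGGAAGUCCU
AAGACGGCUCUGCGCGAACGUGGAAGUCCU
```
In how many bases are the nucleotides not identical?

Comparing position by position, 3 bases differ: 18 (G/A), 19 (U/C), 20 (U/G).

3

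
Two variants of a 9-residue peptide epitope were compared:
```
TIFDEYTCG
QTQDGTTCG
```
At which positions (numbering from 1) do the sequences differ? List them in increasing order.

1, 2, 3, 5, 6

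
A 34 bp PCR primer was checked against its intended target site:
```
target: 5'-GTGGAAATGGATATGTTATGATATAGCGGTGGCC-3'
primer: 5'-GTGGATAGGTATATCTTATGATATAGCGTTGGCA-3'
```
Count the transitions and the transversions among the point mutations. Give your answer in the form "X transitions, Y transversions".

0 transitions, 6 transversions

Mismatches (1-based):
base 6: A→T (purine→pyrimidine, transversion)
base 8: T→G (pyrimidine→purine, transversion)
base 10: G→T (purine→pyrimidine, transversion)
base 15: G→C (purine→pyrimidine, transversion)
base 29: G→T (purine→pyrimidine, transversion)
base 34: C→A (pyrimidine→purine, transversion)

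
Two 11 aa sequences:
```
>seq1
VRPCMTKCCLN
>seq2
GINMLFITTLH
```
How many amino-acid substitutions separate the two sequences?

10

Comparing position by position, 10 residues differ: 1 (V/G), 2 (R/I), 3 (P/N), 4 (C/M), 5 (M/L), 6 (T/F), 7 (K/I), 8 (C/T), 9 (C/T), 11 (N/H).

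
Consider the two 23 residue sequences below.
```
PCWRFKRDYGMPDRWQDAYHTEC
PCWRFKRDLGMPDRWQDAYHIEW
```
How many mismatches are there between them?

The sequences differ at positions 9, 21, 23 (1-based) — 3 in total.

3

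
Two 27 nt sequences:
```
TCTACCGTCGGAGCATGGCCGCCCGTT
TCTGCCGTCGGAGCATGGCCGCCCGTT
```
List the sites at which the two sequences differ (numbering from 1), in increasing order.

Scanning 1-based: 4: A/G.

4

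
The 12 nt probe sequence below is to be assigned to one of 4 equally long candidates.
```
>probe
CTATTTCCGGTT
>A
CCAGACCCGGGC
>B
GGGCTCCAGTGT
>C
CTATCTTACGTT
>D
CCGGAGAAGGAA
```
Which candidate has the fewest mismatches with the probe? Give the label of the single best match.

C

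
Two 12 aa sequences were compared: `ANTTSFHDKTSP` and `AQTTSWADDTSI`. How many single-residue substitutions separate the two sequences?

5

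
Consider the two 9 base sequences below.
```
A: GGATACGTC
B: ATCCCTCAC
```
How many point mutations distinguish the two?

Comparing position by position, 8 sites differ: 1 (G/A), 2 (G/T), 3 (A/C), 4 (T/C), 5 (A/C), 6 (C/T), 7 (G/C), 8 (T/A).

8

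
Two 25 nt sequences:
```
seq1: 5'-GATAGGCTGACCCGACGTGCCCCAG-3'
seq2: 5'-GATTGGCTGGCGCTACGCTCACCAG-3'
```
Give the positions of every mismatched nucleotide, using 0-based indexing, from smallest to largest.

3, 9, 11, 13, 17, 18, 20

Differences at position 3 (A→T), position 9 (A→G), position 11 (C→G), position 13 (G→T), position 17 (T→C), position 18 (G→T), position 20 (C→A).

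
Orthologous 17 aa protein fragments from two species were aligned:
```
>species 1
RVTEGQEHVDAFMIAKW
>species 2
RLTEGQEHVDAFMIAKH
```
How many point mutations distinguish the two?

2

Mismatches (1-based): position 2: V→L; position 17: W→H.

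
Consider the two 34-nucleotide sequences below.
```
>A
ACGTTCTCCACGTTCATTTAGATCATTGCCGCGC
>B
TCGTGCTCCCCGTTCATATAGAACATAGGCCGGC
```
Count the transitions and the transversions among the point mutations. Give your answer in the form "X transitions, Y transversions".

0 transitions, 9 transversions

Transitions (purine↔purine or pyrimidine↔pyrimidine): none.
Transversions (purine↔pyrimidine): 1 A→T, 5 T→G, 10 A→C, 18 T→A, 23 T→A, 27 T→A, 29 C→G, 31 G→C, 32 C→G.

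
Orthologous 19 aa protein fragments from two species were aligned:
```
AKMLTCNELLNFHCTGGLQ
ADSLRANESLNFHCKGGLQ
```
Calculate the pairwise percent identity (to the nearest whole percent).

Mismatches at positions 2, 3, 5, 6, 9, 15 (1-based): 6 of 19.
Identical positions: 13/19 = 68.42% → 68%.

68%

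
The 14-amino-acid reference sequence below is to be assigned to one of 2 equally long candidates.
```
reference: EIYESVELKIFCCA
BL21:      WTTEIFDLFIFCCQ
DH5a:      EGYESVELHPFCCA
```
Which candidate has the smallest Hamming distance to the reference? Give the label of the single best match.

Hamming distances to reference — BL21: 8; DH5a: 3.
Smallest is DH5a with 3 mismatches.

DH5a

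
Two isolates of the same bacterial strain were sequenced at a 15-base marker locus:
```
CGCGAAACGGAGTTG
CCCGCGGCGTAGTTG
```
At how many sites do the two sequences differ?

5

Comparing position by position, 5 sites differ: 2 (G/C), 5 (A/C), 6 (A/G), 7 (A/G), 10 (G/T).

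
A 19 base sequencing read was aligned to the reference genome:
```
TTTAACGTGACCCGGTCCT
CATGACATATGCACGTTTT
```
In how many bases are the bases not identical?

11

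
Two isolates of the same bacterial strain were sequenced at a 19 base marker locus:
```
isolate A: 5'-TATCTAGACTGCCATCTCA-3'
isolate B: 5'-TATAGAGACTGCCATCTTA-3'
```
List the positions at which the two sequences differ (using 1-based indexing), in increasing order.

4, 5, 18

Differences at position 4 (C→A), position 5 (T→G), position 18 (C→T).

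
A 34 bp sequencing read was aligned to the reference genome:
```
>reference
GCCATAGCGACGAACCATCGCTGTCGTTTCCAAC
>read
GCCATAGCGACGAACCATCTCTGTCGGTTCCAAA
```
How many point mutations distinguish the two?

Mismatches (1-based): base 20: G→T; base 27: T→G; base 34: C→A.

3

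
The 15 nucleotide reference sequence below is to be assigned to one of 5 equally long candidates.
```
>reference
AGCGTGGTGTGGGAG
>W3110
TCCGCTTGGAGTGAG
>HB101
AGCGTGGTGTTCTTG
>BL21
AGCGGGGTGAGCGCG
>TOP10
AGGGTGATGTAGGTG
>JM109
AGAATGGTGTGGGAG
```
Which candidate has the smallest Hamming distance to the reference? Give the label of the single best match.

JM109

Hamming distances to reference — W3110: 8; HB101: 4; BL21: 4; TOP10: 4; JM109: 2.
Smallest is JM109 with 2 mismatches.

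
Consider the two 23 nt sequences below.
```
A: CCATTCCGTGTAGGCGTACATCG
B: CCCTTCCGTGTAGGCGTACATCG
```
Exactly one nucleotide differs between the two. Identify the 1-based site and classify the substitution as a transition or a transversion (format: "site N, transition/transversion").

The sequences differ only at site 3: A→C (purine→pyrimidine), a transversion.

site 3, transversion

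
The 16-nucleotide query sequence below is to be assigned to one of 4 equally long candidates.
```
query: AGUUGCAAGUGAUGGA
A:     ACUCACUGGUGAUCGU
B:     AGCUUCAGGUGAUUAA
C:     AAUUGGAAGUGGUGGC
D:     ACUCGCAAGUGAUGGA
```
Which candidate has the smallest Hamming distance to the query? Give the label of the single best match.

A differs at 7 bases; B differs at 5 bases; C differs at 4 bases; D differs at 2 bases. The closest is D.

D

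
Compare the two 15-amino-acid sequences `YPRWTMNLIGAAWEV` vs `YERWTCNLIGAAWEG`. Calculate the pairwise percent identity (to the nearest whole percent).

Mismatches at positions 2, 6, 15 (1-based): 3 of 15.
Identical positions: 12/15 = 80% → 80%.

80%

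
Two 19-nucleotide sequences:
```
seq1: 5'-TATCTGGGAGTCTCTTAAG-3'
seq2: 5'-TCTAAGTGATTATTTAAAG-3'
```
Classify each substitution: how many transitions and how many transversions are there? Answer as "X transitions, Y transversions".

1 transition, 7 transversions

Mismatches (1-based):
position 2: A→C (purine→pyrimidine, transversion)
position 4: C→A (pyrimidine→purine, transversion)
position 5: T→A (pyrimidine→purine, transversion)
position 7: G→T (purine→pyrimidine, transversion)
position 10: G→T (purine→pyrimidine, transversion)
position 12: C→A (pyrimidine→purine, transversion)
position 14: C→T (pyrimidine→pyrimidine, transition)
position 16: T→A (pyrimidine→purine, transversion)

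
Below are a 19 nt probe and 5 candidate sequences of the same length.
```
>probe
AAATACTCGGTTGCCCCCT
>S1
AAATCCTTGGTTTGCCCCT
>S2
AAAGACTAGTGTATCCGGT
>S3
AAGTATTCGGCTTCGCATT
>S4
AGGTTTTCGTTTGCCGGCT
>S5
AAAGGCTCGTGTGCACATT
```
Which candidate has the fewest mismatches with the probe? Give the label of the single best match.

S1

S1 differs at 4 positions; S2 differs at 8 positions; S3 differs at 7 positions; S4 differs at 7 positions; S5 differs at 7 positions. The closest is S1.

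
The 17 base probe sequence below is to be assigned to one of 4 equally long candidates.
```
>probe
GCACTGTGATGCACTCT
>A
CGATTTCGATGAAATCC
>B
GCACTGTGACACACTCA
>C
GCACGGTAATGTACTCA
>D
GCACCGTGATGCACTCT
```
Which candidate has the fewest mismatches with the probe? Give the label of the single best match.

D

A differs at 8 sites; B differs at 3 sites; C differs at 4 sites; D differs at 1 site. The closest is D.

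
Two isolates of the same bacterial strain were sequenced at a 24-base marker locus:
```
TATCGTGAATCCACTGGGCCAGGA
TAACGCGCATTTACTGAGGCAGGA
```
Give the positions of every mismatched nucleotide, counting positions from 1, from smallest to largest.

3, 6, 8, 11, 12, 17, 19

Differences at position 3 (T→A), position 6 (T→C), position 8 (A→C), position 11 (C→T), position 12 (C→T), position 17 (G→A), position 19 (C→G).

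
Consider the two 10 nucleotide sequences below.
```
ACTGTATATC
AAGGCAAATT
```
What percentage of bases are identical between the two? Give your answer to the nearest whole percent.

5 positions differ (2, 3, 5, 7, 10), so 5 of 10 match: 5/10 = 50%.

50%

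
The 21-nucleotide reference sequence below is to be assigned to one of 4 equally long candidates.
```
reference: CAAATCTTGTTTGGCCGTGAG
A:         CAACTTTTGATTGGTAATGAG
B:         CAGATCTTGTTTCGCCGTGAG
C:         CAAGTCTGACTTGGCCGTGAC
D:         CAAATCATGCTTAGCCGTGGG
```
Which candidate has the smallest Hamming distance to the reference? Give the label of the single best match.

B

Hamming distances to reference — A: 6; B: 2; C: 5; D: 4.
Smallest is B with 2 mismatches.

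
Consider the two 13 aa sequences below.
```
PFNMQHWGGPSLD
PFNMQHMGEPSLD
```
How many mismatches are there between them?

Comparing position by position, 2 positions differ: 7 (W/M), 9 (G/E).

2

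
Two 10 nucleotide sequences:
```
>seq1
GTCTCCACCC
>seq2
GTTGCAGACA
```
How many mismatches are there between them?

6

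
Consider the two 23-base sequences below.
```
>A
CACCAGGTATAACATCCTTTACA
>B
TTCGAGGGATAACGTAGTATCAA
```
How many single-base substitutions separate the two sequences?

Comparing position by position, 10 positions differ: 1 (C/T), 2 (A/T), 4 (C/G), 8 (T/G), 14 (A/G), 16 (C/A), 17 (C/G), 19 (T/A), 21 (A/C), 22 (C/A).

10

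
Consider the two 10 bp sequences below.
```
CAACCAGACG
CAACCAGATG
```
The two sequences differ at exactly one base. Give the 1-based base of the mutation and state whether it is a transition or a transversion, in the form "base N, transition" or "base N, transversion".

base 9, transition

Base 9 changes C→T. C is a pyrimidine and T is a pyrimidine, so this is a transition.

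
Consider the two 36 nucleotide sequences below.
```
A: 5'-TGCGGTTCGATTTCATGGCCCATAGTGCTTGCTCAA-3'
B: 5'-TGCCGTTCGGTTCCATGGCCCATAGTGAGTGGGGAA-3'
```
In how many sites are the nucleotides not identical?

8

Comparing position by position, 8 sites differ: 4 (G/C), 10 (A/G), 13 (T/C), 28 (C/A), 29 (T/G), 32 (C/G), 33 (T/G), 34 (C/G).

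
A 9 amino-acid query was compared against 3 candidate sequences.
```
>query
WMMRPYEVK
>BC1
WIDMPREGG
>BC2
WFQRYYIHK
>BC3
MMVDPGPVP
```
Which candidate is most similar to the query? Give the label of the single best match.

Hamming distances to query — BC1: 6; BC2: 5; BC3: 6.
Smallest is BC2 with 5 mismatches.

BC2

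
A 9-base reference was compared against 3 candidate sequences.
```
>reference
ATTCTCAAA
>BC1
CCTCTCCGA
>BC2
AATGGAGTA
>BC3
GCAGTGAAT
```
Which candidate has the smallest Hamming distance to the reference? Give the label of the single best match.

BC1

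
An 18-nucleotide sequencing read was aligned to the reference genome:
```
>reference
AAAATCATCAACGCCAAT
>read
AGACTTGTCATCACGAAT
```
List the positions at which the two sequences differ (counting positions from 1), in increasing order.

2, 4, 6, 7, 11, 13, 15

Scanning 1-based: 2: A/G; 4: A/C; 6: C/T; 7: A/G; 11: A/T; 13: G/A; 15: C/G.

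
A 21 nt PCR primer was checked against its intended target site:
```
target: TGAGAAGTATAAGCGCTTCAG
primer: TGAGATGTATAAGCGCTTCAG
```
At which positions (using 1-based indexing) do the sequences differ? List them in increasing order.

6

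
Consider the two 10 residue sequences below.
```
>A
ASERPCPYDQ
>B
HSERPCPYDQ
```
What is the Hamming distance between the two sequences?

1

The sequences differ at positions 1 (1-based) — 1 in total.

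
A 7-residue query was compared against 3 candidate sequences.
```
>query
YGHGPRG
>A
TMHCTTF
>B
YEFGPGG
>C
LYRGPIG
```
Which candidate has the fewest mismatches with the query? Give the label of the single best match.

A differs at 6 positions; B differs at 3 positions; C differs at 4 positions. The closest is B.

B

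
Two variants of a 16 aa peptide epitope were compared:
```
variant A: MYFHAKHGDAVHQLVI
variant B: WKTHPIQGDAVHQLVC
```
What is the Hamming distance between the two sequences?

Mismatches (1-based): position 1: M→W; position 2: Y→K; position 3: F→T; position 5: A→P; position 6: K→I; position 7: H→Q; position 16: I→C.

7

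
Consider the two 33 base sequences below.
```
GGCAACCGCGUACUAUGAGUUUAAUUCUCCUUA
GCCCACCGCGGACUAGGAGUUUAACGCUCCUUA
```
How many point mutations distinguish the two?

6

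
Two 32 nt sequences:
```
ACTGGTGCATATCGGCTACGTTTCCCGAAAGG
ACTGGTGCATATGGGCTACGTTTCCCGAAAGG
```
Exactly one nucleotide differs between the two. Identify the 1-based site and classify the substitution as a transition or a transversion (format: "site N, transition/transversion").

site 13, transversion

Site 13 changes C→G. C is a pyrimidine and G is a purine, so this is a transversion.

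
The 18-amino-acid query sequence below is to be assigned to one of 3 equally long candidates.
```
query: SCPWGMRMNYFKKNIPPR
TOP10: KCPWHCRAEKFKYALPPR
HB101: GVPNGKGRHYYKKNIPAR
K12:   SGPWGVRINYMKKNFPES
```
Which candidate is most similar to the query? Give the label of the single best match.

K12

TOP10 differs at 9 positions; HB101 differs at 9 positions; K12 differs at 7 positions. The closest is K12.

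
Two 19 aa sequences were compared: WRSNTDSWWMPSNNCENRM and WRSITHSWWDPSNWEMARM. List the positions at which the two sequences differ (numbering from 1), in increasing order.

Scanning 1-based: 4: N/I; 6: D/H; 10: M/D; 14: N/W; 15: C/E; 16: E/M; 17: N/A.

4, 6, 10, 14, 15, 16, 17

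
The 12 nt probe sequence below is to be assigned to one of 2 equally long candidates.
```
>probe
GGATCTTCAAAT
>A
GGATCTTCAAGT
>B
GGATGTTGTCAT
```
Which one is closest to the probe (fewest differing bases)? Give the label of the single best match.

A

Hamming distances to probe — A: 1; B: 4.
Smallest is A with 1 mismatch.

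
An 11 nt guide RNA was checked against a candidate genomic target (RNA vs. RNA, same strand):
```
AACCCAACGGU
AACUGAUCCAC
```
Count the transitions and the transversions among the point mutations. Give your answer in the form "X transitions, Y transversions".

Mismatches (1-based):
position 4: C→U (pyrimidine→pyrimidine, transition)
position 5: C→G (pyrimidine→purine, transversion)
position 7: A→U (purine→pyrimidine, transversion)
position 9: G→C (purine→pyrimidine, transversion)
position 10: G→A (purine→purine, transition)
position 11: U→C (pyrimidine→pyrimidine, transition)

3 transitions, 3 transversions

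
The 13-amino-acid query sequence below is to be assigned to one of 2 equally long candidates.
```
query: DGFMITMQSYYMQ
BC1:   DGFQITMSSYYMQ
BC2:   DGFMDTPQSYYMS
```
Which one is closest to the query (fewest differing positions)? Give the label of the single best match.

BC1

BC1 differs at 2 positions; BC2 differs at 3 positions. The closest is BC1.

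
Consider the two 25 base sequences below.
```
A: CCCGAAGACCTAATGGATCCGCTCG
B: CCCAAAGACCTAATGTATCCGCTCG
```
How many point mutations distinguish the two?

Mismatches (1-based): base 4: G→A; base 16: G→T.

2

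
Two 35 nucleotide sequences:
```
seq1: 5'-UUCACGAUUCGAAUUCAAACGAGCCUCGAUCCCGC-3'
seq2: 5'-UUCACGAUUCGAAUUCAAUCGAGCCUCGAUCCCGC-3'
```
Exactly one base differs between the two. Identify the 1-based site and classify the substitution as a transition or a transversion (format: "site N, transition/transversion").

site 19, transversion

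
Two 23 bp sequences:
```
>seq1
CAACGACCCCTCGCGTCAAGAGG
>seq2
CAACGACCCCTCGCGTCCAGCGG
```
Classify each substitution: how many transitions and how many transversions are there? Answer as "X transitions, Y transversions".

0 transitions, 2 transversions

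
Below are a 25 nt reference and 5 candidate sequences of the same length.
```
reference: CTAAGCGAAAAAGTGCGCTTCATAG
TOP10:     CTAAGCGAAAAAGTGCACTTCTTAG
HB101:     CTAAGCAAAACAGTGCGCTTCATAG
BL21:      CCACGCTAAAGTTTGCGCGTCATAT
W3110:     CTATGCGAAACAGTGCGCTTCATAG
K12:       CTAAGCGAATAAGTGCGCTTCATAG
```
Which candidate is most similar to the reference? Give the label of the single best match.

K12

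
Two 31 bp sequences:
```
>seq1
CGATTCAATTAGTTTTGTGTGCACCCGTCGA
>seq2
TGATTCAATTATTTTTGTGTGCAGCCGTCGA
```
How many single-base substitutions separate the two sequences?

3

Comparing position by position, 3 sites differ: 1 (C/T), 12 (G/T), 24 (C/G).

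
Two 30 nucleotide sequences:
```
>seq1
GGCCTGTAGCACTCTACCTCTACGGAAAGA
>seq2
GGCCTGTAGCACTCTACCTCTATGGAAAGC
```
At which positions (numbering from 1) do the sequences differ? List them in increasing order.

Differences at position 23 (C→T), position 30 (A→C).

23, 30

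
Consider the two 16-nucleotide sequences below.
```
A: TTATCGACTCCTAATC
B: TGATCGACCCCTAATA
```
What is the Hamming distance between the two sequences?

Mismatches (1-based): position 2: T→G; position 9: T→C; position 16: C→A.

3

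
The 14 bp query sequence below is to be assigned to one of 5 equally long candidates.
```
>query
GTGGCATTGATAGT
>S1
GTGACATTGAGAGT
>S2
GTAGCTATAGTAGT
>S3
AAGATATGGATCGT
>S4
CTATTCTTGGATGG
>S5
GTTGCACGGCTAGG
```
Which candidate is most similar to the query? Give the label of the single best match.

S1 differs at 2 positions; S2 differs at 5 positions; S3 differs at 6 positions; S4 differs at 9 positions; S5 differs at 5 positions. The closest is S1.

S1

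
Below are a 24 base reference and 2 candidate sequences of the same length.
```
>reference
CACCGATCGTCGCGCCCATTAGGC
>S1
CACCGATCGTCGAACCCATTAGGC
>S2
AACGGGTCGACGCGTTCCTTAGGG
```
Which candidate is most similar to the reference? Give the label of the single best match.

S1

Hamming distances to reference — S1: 2; S2: 8.
Smallest is S1 with 2 mismatches.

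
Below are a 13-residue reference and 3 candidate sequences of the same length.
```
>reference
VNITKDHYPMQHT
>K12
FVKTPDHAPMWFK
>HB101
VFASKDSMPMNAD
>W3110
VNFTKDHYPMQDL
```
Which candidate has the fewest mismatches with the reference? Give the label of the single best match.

W3110

Hamming distances to reference — K12: 8; HB101: 8; W3110: 3.
Smallest is W3110 with 3 mismatches.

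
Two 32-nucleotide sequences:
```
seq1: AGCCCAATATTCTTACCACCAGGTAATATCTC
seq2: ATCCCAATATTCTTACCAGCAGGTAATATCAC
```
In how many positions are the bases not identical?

Comparing position by position, 3 positions differ: 2 (G/T), 19 (C/G), 31 (T/A).

3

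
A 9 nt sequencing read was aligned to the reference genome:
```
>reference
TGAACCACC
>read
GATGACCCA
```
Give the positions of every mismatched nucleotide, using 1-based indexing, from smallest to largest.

Differences at position 1 (T→G), position 2 (G→A), position 3 (A→T), position 4 (A→G), position 5 (C→A), position 7 (A→C), position 9 (C→A).

1, 2, 3, 4, 5, 7, 9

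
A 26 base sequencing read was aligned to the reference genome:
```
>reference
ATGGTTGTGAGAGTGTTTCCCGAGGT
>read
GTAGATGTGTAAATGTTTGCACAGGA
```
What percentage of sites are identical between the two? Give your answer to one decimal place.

10 positions differ (1, 3, 5, 10, 11, 13, 19, 21, 22, 26), so 16 of 26 match: 16/26 = 61.54%.

61.5%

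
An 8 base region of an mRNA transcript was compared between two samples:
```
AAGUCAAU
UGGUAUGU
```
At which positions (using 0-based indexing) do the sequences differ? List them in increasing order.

0, 1, 4, 5, 6

Differences at position 0 (A→U), position 1 (A→G), position 4 (C→A), position 5 (A→U), position 6 (A→G).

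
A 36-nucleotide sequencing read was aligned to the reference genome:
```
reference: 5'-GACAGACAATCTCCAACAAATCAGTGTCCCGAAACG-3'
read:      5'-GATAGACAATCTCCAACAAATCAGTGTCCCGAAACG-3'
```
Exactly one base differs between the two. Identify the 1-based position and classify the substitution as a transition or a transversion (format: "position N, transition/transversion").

The sequences differ only at position 3: C→T (pyrimidine→pyrimidine), a transition.

position 3, transition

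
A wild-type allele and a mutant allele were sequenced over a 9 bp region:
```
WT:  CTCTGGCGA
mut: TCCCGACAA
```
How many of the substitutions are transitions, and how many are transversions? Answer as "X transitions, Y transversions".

Mismatches (1-based):
position 1: C→T (pyrimidine→pyrimidine, transition)
position 2: T→C (pyrimidine→pyrimidine, transition)
position 4: T→C (pyrimidine→pyrimidine, transition)
position 6: G→A (purine→purine, transition)
position 8: G→A (purine→purine, transition)

5 transitions, 0 transversions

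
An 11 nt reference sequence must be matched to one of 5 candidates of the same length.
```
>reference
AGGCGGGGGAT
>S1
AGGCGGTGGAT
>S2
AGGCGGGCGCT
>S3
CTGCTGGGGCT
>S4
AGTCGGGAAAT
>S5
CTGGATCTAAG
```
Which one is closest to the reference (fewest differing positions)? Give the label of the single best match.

S1 differs at 1 position; S2 differs at 2 positions; S3 differs at 4 positions; S4 differs at 3 positions; S5 differs at 9 positions. The closest is S1.

S1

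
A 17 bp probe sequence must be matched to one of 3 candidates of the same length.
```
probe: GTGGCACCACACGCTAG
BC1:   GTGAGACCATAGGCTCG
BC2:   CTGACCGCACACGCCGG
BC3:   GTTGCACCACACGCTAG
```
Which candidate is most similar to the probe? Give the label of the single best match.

BC3

Hamming distances to probe — BC1: 5; BC2: 6; BC3: 1.
Smallest is BC3 with 1 mismatch.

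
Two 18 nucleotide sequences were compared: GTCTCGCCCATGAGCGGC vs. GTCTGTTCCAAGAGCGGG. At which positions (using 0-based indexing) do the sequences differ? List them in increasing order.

Differences at position 4 (C→G), position 5 (G→T), position 6 (C→T), position 10 (T→A), position 17 (C→G).

4, 5, 6, 10, 17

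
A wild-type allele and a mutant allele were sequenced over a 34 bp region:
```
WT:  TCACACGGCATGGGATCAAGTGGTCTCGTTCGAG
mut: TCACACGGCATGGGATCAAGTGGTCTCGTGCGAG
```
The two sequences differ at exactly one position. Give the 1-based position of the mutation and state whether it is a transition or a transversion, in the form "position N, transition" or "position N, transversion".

position 30, transversion

Position 30 changes T→G. T is a pyrimidine and G is a purine, so this is a transversion.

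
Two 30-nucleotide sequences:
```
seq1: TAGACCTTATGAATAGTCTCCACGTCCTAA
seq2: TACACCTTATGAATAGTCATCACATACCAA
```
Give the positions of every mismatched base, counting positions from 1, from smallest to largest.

Differences at position 3 (G→C), position 19 (T→A), position 20 (C→T), position 24 (G→A), position 26 (C→A), position 28 (T→C).

3, 19, 20, 24, 26, 28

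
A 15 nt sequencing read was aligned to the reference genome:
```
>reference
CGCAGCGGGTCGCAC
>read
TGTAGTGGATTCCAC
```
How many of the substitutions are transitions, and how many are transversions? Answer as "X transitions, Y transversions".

5 transitions, 1 transversion

Transitions (purine↔purine or pyrimidine↔pyrimidine): 1 C→T, 3 C→T, 6 C→T, 9 G→A, 11 C→T.
Transversions (purine↔pyrimidine): 12 G→C.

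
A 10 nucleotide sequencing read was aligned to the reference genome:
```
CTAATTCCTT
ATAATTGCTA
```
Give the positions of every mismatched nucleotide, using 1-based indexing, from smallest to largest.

1, 7, 10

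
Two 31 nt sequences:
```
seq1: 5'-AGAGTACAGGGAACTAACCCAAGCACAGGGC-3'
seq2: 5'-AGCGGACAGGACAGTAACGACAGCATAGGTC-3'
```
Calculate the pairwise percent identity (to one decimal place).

67.7%

10 positions differ (3, 5, 11, 12, 14, 19, 20, 21, 26, 30), so 21 of 31 match: 21/31 = 67.74%.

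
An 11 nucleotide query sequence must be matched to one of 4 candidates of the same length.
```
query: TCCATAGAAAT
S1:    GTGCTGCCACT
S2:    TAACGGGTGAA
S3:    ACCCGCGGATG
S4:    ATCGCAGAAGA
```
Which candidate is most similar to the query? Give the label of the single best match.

Hamming distances to query — S1: 8; S2: 8; S3: 7; S4: 6.
Smallest is S4 with 6 mismatches.

S4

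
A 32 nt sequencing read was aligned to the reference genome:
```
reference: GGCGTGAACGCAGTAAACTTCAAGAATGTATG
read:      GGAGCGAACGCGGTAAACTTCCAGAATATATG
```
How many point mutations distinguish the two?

Mismatches (1-based): base 3: C→A; base 5: T→C; base 12: A→G; base 22: A→C; base 28: G→A.

5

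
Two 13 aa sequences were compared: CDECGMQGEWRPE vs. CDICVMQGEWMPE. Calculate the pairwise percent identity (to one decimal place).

76.9%

Mismatches at positions 3, 5, 11 (1-based): 3 of 13.
Identical positions: 10/13 = 76.92% → 76.9%.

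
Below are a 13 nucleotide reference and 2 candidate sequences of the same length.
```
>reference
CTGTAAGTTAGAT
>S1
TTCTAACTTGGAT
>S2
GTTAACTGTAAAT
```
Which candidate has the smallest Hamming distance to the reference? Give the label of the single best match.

S1 differs at 4 sites; S2 differs at 7 sites. The closest is S1.

S1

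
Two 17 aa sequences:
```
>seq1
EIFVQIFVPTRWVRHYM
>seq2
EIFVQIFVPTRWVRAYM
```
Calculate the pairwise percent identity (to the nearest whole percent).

94%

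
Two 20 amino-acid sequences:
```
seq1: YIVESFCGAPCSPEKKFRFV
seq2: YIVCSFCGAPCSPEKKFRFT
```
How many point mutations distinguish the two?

2

The sequences differ at positions 4, 20 (1-based) — 2 in total.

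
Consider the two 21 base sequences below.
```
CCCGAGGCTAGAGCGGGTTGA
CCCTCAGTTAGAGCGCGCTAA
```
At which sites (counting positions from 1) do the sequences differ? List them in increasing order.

Differences at site 4 (G→T), site 5 (A→C), site 6 (G→A), site 8 (C→T), site 16 (G→C), site 18 (T→C), site 20 (G→A).

4, 5, 6, 8, 16, 18, 20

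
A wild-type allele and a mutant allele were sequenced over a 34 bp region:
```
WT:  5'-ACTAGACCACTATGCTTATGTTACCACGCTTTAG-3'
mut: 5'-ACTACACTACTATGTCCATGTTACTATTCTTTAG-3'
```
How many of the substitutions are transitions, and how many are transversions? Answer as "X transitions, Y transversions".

6 transitions, 2 transversions

Mismatches (1-based):
site 5: G→C (purine→pyrimidine, transversion)
site 8: C→T (pyrimidine→pyrimidine, transition)
site 15: C→T (pyrimidine→pyrimidine, transition)
site 16: T→C (pyrimidine→pyrimidine, transition)
site 17: T→C (pyrimidine→pyrimidine, transition)
site 25: C→T (pyrimidine→pyrimidine, transition)
site 27: C→T (pyrimidine→pyrimidine, transition)
site 28: G→T (purine→pyrimidine, transversion)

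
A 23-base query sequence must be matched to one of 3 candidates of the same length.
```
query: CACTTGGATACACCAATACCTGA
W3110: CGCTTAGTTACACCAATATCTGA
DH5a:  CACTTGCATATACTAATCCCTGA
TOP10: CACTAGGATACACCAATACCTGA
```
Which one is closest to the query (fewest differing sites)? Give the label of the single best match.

W3110 differs at 4 sites; DH5a differs at 4 sites; TOP10 differs at 1 site. The closest is TOP10.

TOP10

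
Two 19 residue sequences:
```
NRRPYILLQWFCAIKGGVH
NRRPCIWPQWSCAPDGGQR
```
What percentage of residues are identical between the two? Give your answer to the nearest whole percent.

Mismatches at positions 5, 7, 8, 11, 14, 15, 18, 19 (1-based): 8 of 19.
Identical positions: 11/19 = 57.89% → 58%.

58%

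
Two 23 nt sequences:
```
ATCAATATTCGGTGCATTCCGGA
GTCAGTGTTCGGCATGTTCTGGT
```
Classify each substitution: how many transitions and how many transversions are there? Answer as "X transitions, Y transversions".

8 transitions, 1 transversion

Mismatches (1-based):
site 1: A→G (purine→purine, transition)
site 5: A→G (purine→purine, transition)
site 7: A→G (purine→purine, transition)
site 13: T→C (pyrimidine→pyrimidine, transition)
site 14: G→A (purine→purine, transition)
site 15: C→T (pyrimidine→pyrimidine, transition)
site 16: A→G (purine→purine, transition)
site 20: C→T (pyrimidine→pyrimidine, transition)
site 23: A→T (purine→pyrimidine, transversion)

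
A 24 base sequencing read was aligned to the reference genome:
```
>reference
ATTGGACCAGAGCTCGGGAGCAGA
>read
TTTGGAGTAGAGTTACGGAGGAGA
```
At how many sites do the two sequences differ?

The sequences differ at sites 1, 7, 8, 13, 15, 16, 21 (1-based) — 7 in total.

7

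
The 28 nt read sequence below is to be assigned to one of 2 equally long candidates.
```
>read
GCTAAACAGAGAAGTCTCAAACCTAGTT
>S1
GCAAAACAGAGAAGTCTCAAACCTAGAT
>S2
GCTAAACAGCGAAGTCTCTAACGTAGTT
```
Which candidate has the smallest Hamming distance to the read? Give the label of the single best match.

Hamming distances to read — S1: 2; S2: 3.
Smallest is S1 with 2 mismatches.

S1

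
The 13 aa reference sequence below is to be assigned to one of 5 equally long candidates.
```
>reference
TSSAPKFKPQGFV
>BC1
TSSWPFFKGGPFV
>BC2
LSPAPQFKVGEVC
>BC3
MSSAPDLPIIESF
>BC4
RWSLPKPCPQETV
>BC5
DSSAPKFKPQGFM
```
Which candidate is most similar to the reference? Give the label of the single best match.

BC5

Hamming distances to reference — BC1: 5; BC2: 8; BC3: 9; BC4: 7; BC5: 2.
Smallest is BC5 with 2 mismatches.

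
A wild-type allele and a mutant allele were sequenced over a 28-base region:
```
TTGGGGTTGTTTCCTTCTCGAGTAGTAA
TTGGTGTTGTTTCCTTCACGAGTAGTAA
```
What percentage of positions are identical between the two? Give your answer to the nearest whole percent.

93%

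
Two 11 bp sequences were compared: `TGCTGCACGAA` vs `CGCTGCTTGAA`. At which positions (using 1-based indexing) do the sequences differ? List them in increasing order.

Scanning 1-based: 1: T/C; 7: A/T; 8: C/T.

1, 7, 8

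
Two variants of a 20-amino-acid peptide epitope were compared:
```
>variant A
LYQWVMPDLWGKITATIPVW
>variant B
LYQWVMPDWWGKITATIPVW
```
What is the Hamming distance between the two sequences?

Comparing position by position, 1 position differs: 9 (L/W).

1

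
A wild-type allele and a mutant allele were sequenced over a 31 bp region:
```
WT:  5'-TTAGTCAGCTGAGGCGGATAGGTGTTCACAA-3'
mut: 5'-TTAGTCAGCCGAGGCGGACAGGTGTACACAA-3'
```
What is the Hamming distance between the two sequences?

The sequences differ at bases 10, 19, 26 (1-based) — 3 in total.

3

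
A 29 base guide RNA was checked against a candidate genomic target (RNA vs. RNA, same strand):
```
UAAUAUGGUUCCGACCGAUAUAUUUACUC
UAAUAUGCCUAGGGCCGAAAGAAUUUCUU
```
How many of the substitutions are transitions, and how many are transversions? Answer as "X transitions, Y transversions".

3 transitions, 7 transversions

Mismatches (1-based):
base 8: G→C (purine→pyrimidine, transversion)
base 9: U→C (pyrimidine→pyrimidine, transition)
base 11: C→A (pyrimidine→purine, transversion)
base 12: C→G (pyrimidine→purine, transversion)
base 14: A→G (purine→purine, transition)
base 19: U→A (pyrimidine→purine, transversion)
base 21: U→G (pyrimidine→purine, transversion)
base 23: U→A (pyrimidine→purine, transversion)
base 26: A→U (purine→pyrimidine, transversion)
base 29: C→U (pyrimidine→pyrimidine, transition)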